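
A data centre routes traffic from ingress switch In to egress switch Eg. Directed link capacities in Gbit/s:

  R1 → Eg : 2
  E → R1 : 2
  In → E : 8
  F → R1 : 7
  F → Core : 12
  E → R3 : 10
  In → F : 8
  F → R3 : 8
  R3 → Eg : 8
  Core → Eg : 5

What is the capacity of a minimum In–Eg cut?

15

Augment In→F→R3→Eg: bottleneck 8, flow now 8.
Augment In→E→R1→Eg: bottleneck 2, flow now 10.
Augment In→E→R3→F→Core→Eg: bottleneck 5, flow now 15. (uses reverse residual edge)
No augmenting path remains; maximum flow = 15.
By max-flow min-cut, the minimum cut capacity equals the max flow.
In the residual graph, reachable from In: {In, F, E, R3, Core, R1}.
Min-cut edges: R3→Eg (8), Core→Eg (5), R1→Eg (2); capacity 8 + 5 + 2 = 15.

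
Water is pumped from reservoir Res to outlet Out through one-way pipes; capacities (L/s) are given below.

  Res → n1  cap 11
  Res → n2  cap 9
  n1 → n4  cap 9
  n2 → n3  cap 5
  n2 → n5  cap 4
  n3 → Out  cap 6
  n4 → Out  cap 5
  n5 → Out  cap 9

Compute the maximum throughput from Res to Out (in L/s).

14

Augment Res→n1→n4→Out: bottleneck 5, flow now 5.
Augment Res→n2→n3→Out: bottleneck 5, flow now 10.
Augment Res→n2→n5→Out: bottleneck 4, flow now 14.
No augmenting path remains; maximum flow = 14.
In the residual graph, reachable from Res: {Res, n1, n4}.
Min-cut edges: Res→n2 (9), n4→Out (5); capacity 9 + 5 = 14.
This cut is saturated, so no flow can exceed 14.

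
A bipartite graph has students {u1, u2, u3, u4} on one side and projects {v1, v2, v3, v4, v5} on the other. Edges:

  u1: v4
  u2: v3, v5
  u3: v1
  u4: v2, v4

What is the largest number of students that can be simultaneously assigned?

Unit-capacity flow: source→left, listed edges, right→sink; max matching = max flow.
Augmenting path u1→v4 (+1); matched 1.
Augmenting path u2→v3 (+1); matched 2.
Augmenting path u3→v1 (+1); matched 3.
Augmenting path u4→v2 (+1); matched 4.
No augmenting path remains; maximum matching = 4.
König certificate: {u1, u2, u3, u4} is a vertex cover of size 4 (every listed pair touches it), so no matching can be larger.

4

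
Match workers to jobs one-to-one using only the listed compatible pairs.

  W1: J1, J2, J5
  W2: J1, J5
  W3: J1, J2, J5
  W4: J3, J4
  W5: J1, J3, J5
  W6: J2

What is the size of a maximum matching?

5

Unit-capacity flow: source→left, listed edges, right→sink; max matching = max flow.
Augmenting path W1→J1 (+1); matched 1.
Augmenting path W2→J5 (+1); matched 2.
Augmenting path W3→J2 (+1); matched 3.
Augmenting path W4→J3 (+1); matched 4.
Augmenting path W5→J3→W4→J4 (+1); matched 5.
No augmenting path remains; maximum matching = 5.
König certificate: {W4, W5, J1, J2, J5} is a vertex cover of size 5 (every listed pair touches it), so no matching can be larger.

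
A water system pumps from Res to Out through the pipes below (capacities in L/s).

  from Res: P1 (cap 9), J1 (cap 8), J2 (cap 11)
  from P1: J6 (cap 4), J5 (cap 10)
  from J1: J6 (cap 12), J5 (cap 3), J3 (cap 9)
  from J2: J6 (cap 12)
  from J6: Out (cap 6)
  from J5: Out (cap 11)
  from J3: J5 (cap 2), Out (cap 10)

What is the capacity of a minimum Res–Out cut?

23

Augment Res→P1→J6→Out: bottleneck 4, flow now 4.
Augment Res→P1→J5→Out: bottleneck 5, flow now 9.
Augment Res→J1→J6→Out: bottleneck 2, flow now 11.
Augment Res→J1→J5→Out: bottleneck 3, flow now 14.
Augment Res→J1→J3→Out: bottleneck 3, flow now 17.
Augment Res→J2→J6→P1→J5→Out: bottleneck 3, flow now 20. (uses reverse residual edge)
Augment Res→J2→J6→J1→J3→Out: bottleneck 2, flow now 22. (uses reverse residual edge)
Augment Res→J2→J6→P1→J5→J1→J3→Out: bottleneck 1, flow now 23. (uses reverse residual edge)
No augmenting path remains; maximum flow = 23.
By max-flow min-cut, the minimum cut capacity equals the max flow.
In the residual graph, reachable from Res: {Res, J2, J6}.
Min-cut edges: Res→P1 (9), Res→J1 (8), J6→Out (6); capacity 9 + 8 + 6 = 23.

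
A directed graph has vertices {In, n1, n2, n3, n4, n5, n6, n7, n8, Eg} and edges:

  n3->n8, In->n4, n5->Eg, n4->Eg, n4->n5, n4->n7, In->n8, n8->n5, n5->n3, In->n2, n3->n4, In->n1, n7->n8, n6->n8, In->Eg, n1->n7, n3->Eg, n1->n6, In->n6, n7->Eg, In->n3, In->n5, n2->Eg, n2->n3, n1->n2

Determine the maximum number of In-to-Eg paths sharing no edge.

Assign every edge capacity 1; by Menger, the answer equals the max flow.
Path In→Eg (+1); total 1.
Path In→n2→Eg (+1); total 2.
Path In→n3→Eg (+1); total 3.
Path In→n4→Eg (+1); total 4.
Path In→n5→Eg (+1); total 5.
Path In→n1→n7→Eg (+1); total 6.
No residual In→Eg path; max flow = 6.
Certifying cut of size 6: {In→Eg, n2→Eg, n3→Eg, n4→Eg, n5→Eg, n7→Eg}.

6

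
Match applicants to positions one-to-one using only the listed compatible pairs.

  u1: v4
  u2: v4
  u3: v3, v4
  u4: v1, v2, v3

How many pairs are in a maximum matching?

3

Unit-capacity flow: source→left, listed edges, right→sink; max matching = max flow.
Augmenting path u1→v4 (+1); matched 1.
Augmenting path u3→v3 (+1); matched 2.
Augmenting path u4→v1 (+1); matched 3.
No augmenting path remains; maximum matching = 3.
König certificate: {u3, u4, v4} is a vertex cover of size 3 (every listed pair touches it), so no matching can be larger.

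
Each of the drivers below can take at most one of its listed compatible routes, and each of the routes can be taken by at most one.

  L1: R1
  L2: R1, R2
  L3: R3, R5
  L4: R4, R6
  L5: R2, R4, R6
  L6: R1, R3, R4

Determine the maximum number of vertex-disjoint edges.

6

Unit-capacity flow: source→left, listed edges, right→sink; max matching = max flow.
Augmenting path L1→R1 (+1); matched 1.
Augmenting path L2→R2 (+1); matched 2.
Augmenting path L3→R3 (+1); matched 3.
Augmenting path L4→R4 (+1); matched 4.
Augmenting path L5→R6 (+1); matched 5.
Augmenting path L6→R3→L3→R5 (+1); matched 6.
No augmenting path remains; maximum matching = 6.
König certificate: {L1, L2, L3, L4, L5, L6} is a vertex cover of size 6 (every listed pair touches it), so no matching can be larger.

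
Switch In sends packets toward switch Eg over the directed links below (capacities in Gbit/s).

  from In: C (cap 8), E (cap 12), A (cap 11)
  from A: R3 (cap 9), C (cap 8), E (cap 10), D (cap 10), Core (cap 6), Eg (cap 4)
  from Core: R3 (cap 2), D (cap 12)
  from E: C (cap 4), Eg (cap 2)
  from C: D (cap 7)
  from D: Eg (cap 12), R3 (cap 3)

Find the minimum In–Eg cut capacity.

Augment In→A→Eg: bottleneck 4, flow now 4.
Augment In→E→Eg: bottleneck 2, flow now 6.
Augment In→A→D→Eg: bottleneck 7, flow now 13.
Augment In→C→D→Eg: bottleneck 5, flow now 18.
No augmenting path remains; maximum flow = 18.
By max-flow min-cut, the minimum cut capacity equals the max flow.
In the residual graph, reachable from In: {In, A, Core, R3, E, C, D}.
Min-cut edges: A→Eg (4), E→Eg (2), D→Eg (12); capacity 4 + 2 + 12 = 18.

18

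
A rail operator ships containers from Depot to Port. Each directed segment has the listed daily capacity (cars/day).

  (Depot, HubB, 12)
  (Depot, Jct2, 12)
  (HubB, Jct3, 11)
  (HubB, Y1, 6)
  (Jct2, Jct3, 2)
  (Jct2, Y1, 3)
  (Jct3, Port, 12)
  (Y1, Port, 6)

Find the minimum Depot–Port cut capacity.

17

Augment Depot→HubB→Jct3→Port: bottleneck 11, flow now 11.
Augment Depot→HubB→Y1→Port: bottleneck 1, flow now 12.
Augment Depot→Jct2→Jct3→Port: bottleneck 1, flow now 13.
Augment Depot→Jct2→Y1→Port: bottleneck 3, flow now 16.
Augment Depot→Jct2→Jct3→HubB→Y1→Port: bottleneck 1, flow now 17. (uses reverse residual edge)
No augmenting path remains; maximum flow = 17.
By max-flow min-cut, the minimum cut capacity equals the max flow.
In the residual graph, reachable from Depot: {Depot, Jct2}.
Min-cut edges: Depot→HubB (12), Jct2→Jct3 (2), Jct2→Y1 (3); capacity 12 + 2 + 3 = 17.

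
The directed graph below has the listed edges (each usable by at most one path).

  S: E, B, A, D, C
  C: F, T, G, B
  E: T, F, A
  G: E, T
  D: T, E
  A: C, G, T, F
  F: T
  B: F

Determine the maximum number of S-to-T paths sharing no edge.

5

Assign every edge capacity 1; by Menger, the answer equals the max flow.
Path S→A→T (+1); total 1.
Path S→C→T (+1); total 2.
Path S→D→T (+1); total 3.
Path S→E→T (+1); total 4.
Path S→B→F→T (+1); total 5.
No residual S→T path; max flow = 5.
Certifying cut of size 5: {S→A, S→B, S→C, S→D, S→E}.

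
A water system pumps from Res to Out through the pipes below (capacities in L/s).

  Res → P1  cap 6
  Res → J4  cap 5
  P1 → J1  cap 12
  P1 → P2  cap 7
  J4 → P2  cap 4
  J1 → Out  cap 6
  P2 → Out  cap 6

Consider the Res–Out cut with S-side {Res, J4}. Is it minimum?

Given cut capacity: 6 + 4 = 10.
Augment Res→P1→J1→Out: bottleneck 6, flow now 6.
Augment Res→J4→P2→Out: bottleneck 4, flow now 10.
No augmenting path remains; maximum flow = 10.
Cut capacity 10 equals the max flow, so it is a minimum cut.

Yes — it is a minimum cut (capacity 10).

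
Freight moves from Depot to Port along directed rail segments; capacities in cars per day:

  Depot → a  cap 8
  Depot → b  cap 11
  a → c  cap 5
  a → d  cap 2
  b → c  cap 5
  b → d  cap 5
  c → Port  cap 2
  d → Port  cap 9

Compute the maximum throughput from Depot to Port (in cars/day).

Augment Depot→a→c→Port: bottleneck 2, flow now 2.
Augment Depot→a→d→Port: bottleneck 2, flow now 4.
Augment Depot→b→d→Port: bottleneck 5, flow now 9.
No augmenting path remains; maximum flow = 9.
In the residual graph, reachable from Depot: {Depot, a, b, c}.
Min-cut edges: a→d (2), b→d (5), c→Port (2); capacity 2 + 5 + 2 = 9.
This cut is saturated, so no flow can exceed 9.

9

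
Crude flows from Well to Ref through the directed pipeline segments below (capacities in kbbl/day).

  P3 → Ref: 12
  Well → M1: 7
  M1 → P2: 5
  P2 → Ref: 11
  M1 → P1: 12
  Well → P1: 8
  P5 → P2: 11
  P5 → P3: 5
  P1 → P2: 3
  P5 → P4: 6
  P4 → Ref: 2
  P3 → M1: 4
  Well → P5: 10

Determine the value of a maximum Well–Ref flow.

18

Augment Well→P5→P3→Ref: bottleneck 5, flow now 5.
Augment Well→P5→P2→Ref: bottleneck 5, flow now 10.
Augment Well→P1→P2→Ref: bottleneck 3, flow now 13.
Augment Well→M1→P2→Ref: bottleneck 3, flow now 16.
Augment Well→M1→P2→P5→P4→Ref: bottleneck 2, flow now 18. (uses reverse residual edge)
No augmenting path remains; maximum flow = 18.
In the residual graph, reachable from Well: {Well, P1, M1}.
Min-cut edges: Well→P5 (10), P1→P2 (3), M1→P2 (5); capacity 10 + 3 + 5 = 18.
This cut is saturated, so no flow can exceed 18.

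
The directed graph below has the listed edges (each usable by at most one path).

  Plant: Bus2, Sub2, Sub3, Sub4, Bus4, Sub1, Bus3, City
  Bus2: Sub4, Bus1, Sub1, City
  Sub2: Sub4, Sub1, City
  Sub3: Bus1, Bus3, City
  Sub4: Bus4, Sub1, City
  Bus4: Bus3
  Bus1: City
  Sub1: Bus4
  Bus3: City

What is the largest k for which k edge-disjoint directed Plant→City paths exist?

Assign every edge capacity 1; by Menger, the answer equals the max flow.
Path Plant→City (+1); total 1.
Path Plant→Bus2→City (+1); total 2.
Path Plant→Sub2→City (+1); total 3.
Path Plant→Sub3→City (+1); total 4.
Path Plant→Sub4→City (+1); total 5.
Path Plant→Bus3→City (+1); total 6.
No residual Plant→City path; max flow = 6.
Certifying cut of size 6: {Bus3→City, Plant→Bus2, Plant→City, Plant→Sub2, Plant→Sub3, Plant→Sub4}.

6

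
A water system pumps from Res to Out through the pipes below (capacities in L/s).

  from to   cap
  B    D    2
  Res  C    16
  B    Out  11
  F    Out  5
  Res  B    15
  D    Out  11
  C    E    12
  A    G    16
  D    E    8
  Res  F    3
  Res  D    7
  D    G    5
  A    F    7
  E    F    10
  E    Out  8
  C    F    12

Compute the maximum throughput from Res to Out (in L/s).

33

Augment Res→B→Out: bottleneck 11, flow now 11.
Augment Res→D→Out: bottleneck 7, flow now 18.
Augment Res→F→Out: bottleneck 3, flow now 21.
Augment Res→B→D→Out: bottleneck 2, flow now 23.
Augment Res→C→E→Out: bottleneck 8, flow now 31.
Augment Res→C→F→Out: bottleneck 2, flow now 33.
No augmenting path remains; maximum flow = 33.
In the residual graph, reachable from Res: {Res, B, C, E, F}.
Min-cut edges: Res→D (7), B→D (2), B→Out (11), E→Out (8), F→Out (5); capacity 7 + 2 + 11 + 8 + 5 = 33.
This cut is saturated, so no flow can exceed 33.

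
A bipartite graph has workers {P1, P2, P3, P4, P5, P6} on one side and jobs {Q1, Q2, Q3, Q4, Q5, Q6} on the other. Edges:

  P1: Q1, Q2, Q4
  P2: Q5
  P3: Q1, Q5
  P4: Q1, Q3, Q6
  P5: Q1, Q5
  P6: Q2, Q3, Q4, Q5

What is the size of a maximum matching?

5

Unit-capacity flow: source→left, listed edges, right→sink; max matching = max flow.
Augmenting path P1→Q1 (+1); matched 1.
Augmenting path P2→Q5 (+1); matched 2.
Augmenting path P4→Q3 (+1); matched 3.
Augmenting path P6→Q2 (+1); matched 4.
Augmenting path P3→Q1→P1→Q4 (+1); matched 5.
No augmenting path remains; maximum matching = 5.
König certificate: {P1, P4, P6, Q1, Q5} is a vertex cover of size 5 (every listed pair touches it), so no matching can be larger.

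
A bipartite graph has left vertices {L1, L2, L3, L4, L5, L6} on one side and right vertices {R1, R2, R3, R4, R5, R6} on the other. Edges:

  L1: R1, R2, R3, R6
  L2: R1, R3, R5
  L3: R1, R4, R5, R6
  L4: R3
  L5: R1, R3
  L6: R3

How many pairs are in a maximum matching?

Unit-capacity flow: source→left, listed edges, right→sink; max matching = max flow.
Augmenting path L1→R1 (+1); matched 1.
Augmenting path L2→R3 (+1); matched 2.
Augmenting path L3→R4 (+1); matched 3.
Augmenting path L4→R3→L2→R5 (+1); matched 4.
Augmenting path L5→R1→L1→R2 (+1); matched 5.
No augmenting path remains; maximum matching = 5.
König certificate: {L1, L2, L3, L5, R3} is a vertex cover of size 5 (every listed pair touches it), so no matching can be larger.

5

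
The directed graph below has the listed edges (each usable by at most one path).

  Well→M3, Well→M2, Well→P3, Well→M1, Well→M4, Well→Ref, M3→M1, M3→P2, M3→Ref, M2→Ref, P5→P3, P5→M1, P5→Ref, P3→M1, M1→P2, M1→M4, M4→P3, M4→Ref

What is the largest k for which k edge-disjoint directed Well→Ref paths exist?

4

Assign every edge capacity 1; by Menger, the answer equals the max flow.
Path Well→Ref (+1); total 1.
Path Well→M3→Ref (+1); total 2.
Path Well→M2→Ref (+1); total 3.
Path Well→M4→Ref (+1); total 4.
No residual Well→Ref path; max flow = 4.
Certifying cut of size 4: {M4→Ref, Well→M2, Well→M3, Well→Ref}.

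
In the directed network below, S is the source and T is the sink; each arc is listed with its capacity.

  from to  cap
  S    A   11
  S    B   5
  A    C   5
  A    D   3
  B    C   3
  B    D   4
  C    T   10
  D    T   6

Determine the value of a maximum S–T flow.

Augment S→A→C→T: bottleneck 5, flow now 5.
Augment S→A→D→T: bottleneck 3, flow now 8.
Augment S→B→C→T: bottleneck 3, flow now 11.
Augment S→B→D→T: bottleneck 2, flow now 13.
No augmenting path remains; maximum flow = 13.
In the residual graph, reachable from S: {S, A}.
Min-cut edges: S→B (5), A→C (5), A→D (3); capacity 5 + 5 + 3 = 13.
This cut is saturated, so no flow can exceed 13.

13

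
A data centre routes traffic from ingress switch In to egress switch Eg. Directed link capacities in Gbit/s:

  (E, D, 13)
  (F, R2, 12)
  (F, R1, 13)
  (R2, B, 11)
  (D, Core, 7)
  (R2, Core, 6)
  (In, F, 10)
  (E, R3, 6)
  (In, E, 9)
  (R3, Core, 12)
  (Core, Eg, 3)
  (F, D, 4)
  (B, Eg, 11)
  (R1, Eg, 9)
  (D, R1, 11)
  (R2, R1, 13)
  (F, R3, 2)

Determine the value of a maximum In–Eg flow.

19

Augment In→F→R1→Eg: bottleneck 9, flow now 9.
Augment In→F→D→Core→Eg: bottleneck 1, flow now 10.
Augment In→E→D→Core→Eg: bottleneck 2, flow now 12.
Augment In→E→D→F→R2→B→Eg: bottleneck 1, flow now 13. (uses reverse residual edge)
Augment In→E→D→R1→F→R2→B→Eg: bottleneck 6, flow now 19. (uses reverse residual edge)
No augmenting path remains; maximum flow = 19.
In the residual graph, reachable from In: {In}.
Min-cut edges: In→F (10), In→E (9); capacity 10 + 9 = 19.
This cut is saturated, so no flow can exceed 19.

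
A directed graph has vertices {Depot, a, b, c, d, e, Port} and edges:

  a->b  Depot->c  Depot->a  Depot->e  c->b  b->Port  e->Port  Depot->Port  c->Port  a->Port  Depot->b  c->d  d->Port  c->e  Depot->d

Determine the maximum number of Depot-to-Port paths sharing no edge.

6

Assign every edge capacity 1; by Menger, the answer equals the max flow.
Path Depot→Port (+1); total 1.
Path Depot→a→Port (+1); total 2.
Path Depot→b→Port (+1); total 3.
Path Depot→c→Port (+1); total 4.
Path Depot→d→Port (+1); total 5.
Path Depot→e→Port (+1); total 6.
No residual Depot→Port path; max flow = 6.
Certifying cut of size 6: {Depot→Port, Depot→a, Depot→b, Depot→c, Depot→d, Depot→e}.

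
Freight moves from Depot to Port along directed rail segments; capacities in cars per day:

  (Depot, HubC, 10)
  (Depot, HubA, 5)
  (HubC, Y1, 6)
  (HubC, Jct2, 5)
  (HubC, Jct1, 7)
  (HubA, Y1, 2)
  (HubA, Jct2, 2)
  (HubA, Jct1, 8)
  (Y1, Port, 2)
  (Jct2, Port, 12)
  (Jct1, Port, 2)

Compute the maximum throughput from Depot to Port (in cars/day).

Augment Depot→HubC→Y1→Port: bottleneck 2, flow now 2.
Augment Depot→HubC→Jct2→Port: bottleneck 5, flow now 7.
Augment Depot→HubC→Jct1→Port: bottleneck 2, flow now 9.
Augment Depot→HubA→Jct2→Port: bottleneck 2, flow now 11.
No augmenting path remains; maximum flow = 11.
In the residual graph, reachable from Depot: {Depot, HubC, HubA, Y1, Jct1}.
Min-cut edges: HubC→Jct2 (5), HubA→Jct2 (2), Y1→Port (2), Jct1→Port (2); capacity 5 + 2 + 2 + 2 = 11.
This cut is saturated, so no flow can exceed 11.

11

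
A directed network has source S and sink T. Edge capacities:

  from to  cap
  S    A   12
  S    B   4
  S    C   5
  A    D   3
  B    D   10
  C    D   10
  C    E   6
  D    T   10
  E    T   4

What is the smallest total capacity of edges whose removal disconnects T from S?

Augment S→A→D→T: bottleneck 3, flow now 3.
Augment S→B→D→T: bottleneck 4, flow now 7.
Augment S→C→D→T: bottleneck 3, flow now 10.
Augment S→C→E→T: bottleneck 2, flow now 12.
No augmenting path remains; maximum flow = 12.
By max-flow min-cut, the minimum cut capacity equals the max flow.
In the residual graph, reachable from S: {S, A}.
Min-cut edges: S→B (4), S→C (5), A→D (3); capacity 4 + 5 + 3 = 12.

12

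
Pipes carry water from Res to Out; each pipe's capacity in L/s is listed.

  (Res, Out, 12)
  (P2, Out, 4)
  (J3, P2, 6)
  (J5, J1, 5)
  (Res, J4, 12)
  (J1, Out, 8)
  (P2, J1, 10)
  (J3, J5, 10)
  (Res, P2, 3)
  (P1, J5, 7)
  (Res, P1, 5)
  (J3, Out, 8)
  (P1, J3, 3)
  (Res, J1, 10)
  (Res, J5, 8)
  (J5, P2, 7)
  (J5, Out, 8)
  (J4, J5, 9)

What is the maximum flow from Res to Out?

Augment Res→Out: bottleneck 12, flow now 12.
Augment Res→J5→Out: bottleneck 8, flow now 20.
Augment Res→P2→Out: bottleneck 3, flow now 23.
Augment Res→J1→Out: bottleneck 8, flow now 31.
Augment Res→P1→J3→Out: bottleneck 3, flow now 34.
Augment Res→P1→J5→P2→Out: bottleneck 1, flow now 35.
No augmenting path remains; maximum flow = 35.
In the residual graph, reachable from Res: {Res, P1, J4, J5, P2, J1}.
Min-cut edges: Res→Out (12), P1→J3 (3), J5→Out (8), P2→Out (4), J1→Out (8); capacity 12 + 3 + 8 + 4 + 8 = 35.
This cut is saturated, so no flow can exceed 35.

35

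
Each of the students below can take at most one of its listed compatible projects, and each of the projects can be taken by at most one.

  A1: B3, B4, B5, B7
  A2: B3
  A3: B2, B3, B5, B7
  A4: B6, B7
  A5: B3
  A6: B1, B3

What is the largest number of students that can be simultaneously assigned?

5

Unit-capacity flow: source→left, listed edges, right→sink; max matching = max flow.
Augmenting path A1→B3 (+1); matched 1.
Augmenting path A3→B2 (+1); matched 2.
Augmenting path A4→B6 (+1); matched 3.
Augmenting path A6→B1 (+1); matched 4.
Augmenting path A2→B3→A1→B4 (+1); matched 5.
No augmenting path remains; maximum matching = 5.
König certificate: {A1, A3, A4, A6, B3} is a vertex cover of size 5 (every listed pair touches it), so no matching can be larger.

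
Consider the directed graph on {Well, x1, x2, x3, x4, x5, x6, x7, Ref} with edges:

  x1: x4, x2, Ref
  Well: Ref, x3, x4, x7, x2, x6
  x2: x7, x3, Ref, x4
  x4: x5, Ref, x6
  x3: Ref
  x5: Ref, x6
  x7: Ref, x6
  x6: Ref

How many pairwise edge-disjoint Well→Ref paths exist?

Assign every edge capacity 1; by Menger, the answer equals the max flow.
Path Well→Ref (+1); total 1.
Path Well→x2→Ref (+1); total 2.
Path Well→x3→Ref (+1); total 3.
Path Well→x4→Ref (+1); total 4.
Path Well→x6→Ref (+1); total 5.
Path Well→x7→Ref (+1); total 6.
No residual Well→Ref path; max flow = 6.
Certifying cut of size 6: {Well→Ref, Well→x2, Well→x3, Well→x4, Well→x6, Well→x7}.

6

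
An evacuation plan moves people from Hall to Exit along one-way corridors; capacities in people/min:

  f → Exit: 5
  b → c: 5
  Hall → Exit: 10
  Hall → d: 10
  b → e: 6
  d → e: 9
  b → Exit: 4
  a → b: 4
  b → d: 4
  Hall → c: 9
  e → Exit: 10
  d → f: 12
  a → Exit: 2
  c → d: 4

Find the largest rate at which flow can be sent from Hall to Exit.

24

Augment Hall→Exit: bottleneck 10, flow now 10.
Augment Hall→d→e→Exit: bottleneck 9, flow now 19.
Augment Hall→d→f→Exit: bottleneck 1, flow now 20.
Augment Hall→c→d→f→Exit: bottleneck 4, flow now 24.
No augmenting path remains; maximum flow = 24.
In the residual graph, reachable from Hall: {Hall, c}.
Min-cut edges: Hall→d (10), Hall→Exit (10), c→d (4); capacity 10 + 10 + 4 = 24.
This cut is saturated, so no flow can exceed 24.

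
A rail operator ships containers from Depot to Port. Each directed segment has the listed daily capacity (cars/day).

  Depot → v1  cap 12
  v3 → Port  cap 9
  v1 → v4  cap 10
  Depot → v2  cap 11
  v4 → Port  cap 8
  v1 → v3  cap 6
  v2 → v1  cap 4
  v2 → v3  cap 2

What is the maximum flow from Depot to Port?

Augment Depot→v1→v3→Port: bottleneck 6, flow now 6.
Augment Depot→v1→v4→Port: bottleneck 6, flow now 12.
Augment Depot→v2→v3→Port: bottleneck 2, flow now 14.
Augment Depot→v2→v1→v4→Port: bottleneck 2, flow now 16.
No augmenting path remains; maximum flow = 16.
In the residual graph, reachable from Depot: {Depot, v1, v2, v4}.
Min-cut edges: v1→v3 (6), v2→v3 (2), v4→Port (8); capacity 6 + 2 + 8 = 16.
This cut is saturated, so no flow can exceed 16.

16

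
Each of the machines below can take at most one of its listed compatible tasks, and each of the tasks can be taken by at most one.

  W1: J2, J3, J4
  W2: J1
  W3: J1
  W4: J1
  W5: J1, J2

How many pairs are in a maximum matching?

3

Unit-capacity flow: source→left, listed edges, right→sink; max matching = max flow.
Augmenting path W1→J2 (+1); matched 1.
Augmenting path W2→J1 (+1); matched 2.
Augmenting path W5→J2→W1→J3 (+1); matched 3.
No augmenting path remains; maximum matching = 3.
König certificate: {W1, W5, J1} is a vertex cover of size 3 (every listed pair touches it), so no matching can be larger.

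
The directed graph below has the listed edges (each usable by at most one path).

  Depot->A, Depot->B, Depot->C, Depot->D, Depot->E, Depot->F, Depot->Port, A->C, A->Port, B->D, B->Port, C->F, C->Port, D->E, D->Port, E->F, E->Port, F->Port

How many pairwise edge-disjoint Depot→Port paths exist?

Assign every edge capacity 1; by Menger, the answer equals the max flow.
Path Depot→Port (+1); total 1.
Path Depot→A→Port (+1); total 2.
Path Depot→B→Port (+1); total 3.
Path Depot→C→Port (+1); total 4.
Path Depot→D→Port (+1); total 5.
Path Depot→E→Port (+1); total 6.
Path Depot→F→Port (+1); total 7.
No residual Depot→Port path; max flow = 7.
Certifying cut of size 7: {Depot→A, Depot→B, Depot→C, Depot→D, Depot→E, Depot→F, Depot→Port}.

7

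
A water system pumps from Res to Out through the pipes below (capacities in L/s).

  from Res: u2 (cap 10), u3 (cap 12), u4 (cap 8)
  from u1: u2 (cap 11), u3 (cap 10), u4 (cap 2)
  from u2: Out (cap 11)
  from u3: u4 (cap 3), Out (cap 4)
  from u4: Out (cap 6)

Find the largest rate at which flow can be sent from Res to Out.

20

Augment Res→u2→Out: bottleneck 10, flow now 10.
Augment Res→u3→Out: bottleneck 4, flow now 14.
Augment Res→u4→Out: bottleneck 6, flow now 20.
No augmenting path remains; maximum flow = 20.
In the residual graph, reachable from Res: {Res, u3, u4}.
Min-cut edges: Res→u2 (10), u3→Out (4), u4→Out (6); capacity 10 + 4 + 6 = 20.
This cut is saturated, so no flow can exceed 20.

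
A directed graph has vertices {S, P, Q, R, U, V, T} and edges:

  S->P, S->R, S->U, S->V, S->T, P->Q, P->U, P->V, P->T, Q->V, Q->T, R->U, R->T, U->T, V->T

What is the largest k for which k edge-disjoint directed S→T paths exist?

5

Assign every edge capacity 1; by Menger, the answer equals the max flow.
Path S→T (+1); total 1.
Path S→P→T (+1); total 2.
Path S→R→T (+1); total 3.
Path S→U→T (+1); total 4.
Path S→V→T (+1); total 5.
No residual S→T path; max flow = 5.
Certifying cut of size 5: {S→P, S→R, S→T, S→U, S→V}.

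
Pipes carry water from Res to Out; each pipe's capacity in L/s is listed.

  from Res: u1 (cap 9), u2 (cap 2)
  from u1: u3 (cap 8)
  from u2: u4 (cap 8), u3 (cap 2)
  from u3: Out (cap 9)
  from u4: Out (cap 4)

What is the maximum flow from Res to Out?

Augment Res→u1→u3→Out: bottleneck 8, flow now 8.
Augment Res→u2→u3→Out: bottleneck 1, flow now 9.
Augment Res→u2→u4→Out: bottleneck 1, flow now 10.
No augmenting path remains; maximum flow = 10.
In the residual graph, reachable from Res: {Res, u1}.
Min-cut edges: Res→u2 (2), u1→u3 (8); capacity 2 + 8 = 10.
This cut is saturated, so no flow can exceed 10.

10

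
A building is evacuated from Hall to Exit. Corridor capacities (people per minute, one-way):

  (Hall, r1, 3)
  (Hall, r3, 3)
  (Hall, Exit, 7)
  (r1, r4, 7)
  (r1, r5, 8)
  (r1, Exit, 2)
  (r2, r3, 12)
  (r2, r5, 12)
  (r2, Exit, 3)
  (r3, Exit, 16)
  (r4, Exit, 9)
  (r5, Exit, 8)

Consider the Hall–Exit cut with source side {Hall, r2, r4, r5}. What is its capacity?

Edges leaving {Hall, r2, r4, r5}: Hall→r1 (3), Hall→r3 (3), Hall→Exit (7), r2→r3 (12), r2→Exit (3), r4→Exit (9), r5→Exit (8).
Cut capacity = 3 + 3 + 7 + 12 + 3 + 9 + 8 = 45.

45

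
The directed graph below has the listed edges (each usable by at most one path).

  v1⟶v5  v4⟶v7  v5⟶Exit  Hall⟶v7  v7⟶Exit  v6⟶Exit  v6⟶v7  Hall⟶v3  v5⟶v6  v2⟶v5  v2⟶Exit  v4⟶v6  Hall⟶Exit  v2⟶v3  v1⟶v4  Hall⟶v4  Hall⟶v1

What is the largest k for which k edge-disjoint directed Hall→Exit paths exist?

4

Assign every edge capacity 1; by Menger, the answer equals the max flow.
Path Hall→Exit (+1); total 1.
Path Hall→v7→Exit (+1); total 2.
Path Hall→v1→v5→Exit (+1); total 3.
Path Hall→v4→v6→Exit (+1); total 4.
No residual Hall→Exit path; max flow = 4.
Certifying cut of size 4: {Hall→Exit, Hall→v1, Hall→v4, Hall→v7}.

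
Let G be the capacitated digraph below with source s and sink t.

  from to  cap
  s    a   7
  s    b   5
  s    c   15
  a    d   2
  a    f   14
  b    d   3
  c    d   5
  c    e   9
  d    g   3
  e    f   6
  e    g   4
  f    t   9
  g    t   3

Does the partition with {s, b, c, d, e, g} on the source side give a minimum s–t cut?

No — its capacity is 16, but the minimum cut has capacity 12.

Given cut capacity: 7 + 6 + 3 = 16.
Augment s→a→f→t: bottleneck 7, flow now 7.
Augment s→b→d→g→t: bottleneck 3, flow now 10.
Augment s→c→e→f→t: bottleneck 2, flow now 12.
No augmenting path remains; maximum flow = 12.
In the residual graph, reachable from s: {s, a, b, c, d, e, f, g}.
Min-cut edges: f→t (9), g→t (3); capacity 9 + 3 = 12.
Cut capacity 16 exceeds the max flow 12, so it is not minimum.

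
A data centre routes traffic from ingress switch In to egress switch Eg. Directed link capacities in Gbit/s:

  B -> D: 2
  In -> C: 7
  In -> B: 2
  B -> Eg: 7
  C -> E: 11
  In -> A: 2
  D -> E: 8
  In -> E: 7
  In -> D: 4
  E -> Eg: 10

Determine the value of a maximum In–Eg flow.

Augment In→B→Eg: bottleneck 2, flow now 2.
Augment In→E→Eg: bottleneck 7, flow now 9.
Augment In→C→E→Eg: bottleneck 3, flow now 12.
No augmenting path remains; maximum flow = 12.
In the residual graph, reachable from In: {In, A, C, D, E}.
Min-cut edges: In→B (2), E→Eg (10); capacity 2 + 10 = 12.
This cut is saturated, so no flow can exceed 12.

12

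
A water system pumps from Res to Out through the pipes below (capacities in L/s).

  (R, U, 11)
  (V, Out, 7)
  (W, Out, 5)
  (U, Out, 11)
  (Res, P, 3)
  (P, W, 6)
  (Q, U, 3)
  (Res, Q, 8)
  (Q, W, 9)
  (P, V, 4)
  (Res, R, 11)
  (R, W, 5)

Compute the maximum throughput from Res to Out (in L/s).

Augment Res→P→V→Out: bottleneck 3, flow now 3.
Augment Res→Q→U→Out: bottleneck 3, flow now 6.
Augment Res→Q→W→Out: bottleneck 5, flow now 11.
Augment Res→R→U→Out: bottleneck 8, flow now 19.
No augmenting path remains; maximum flow = 19.
In the residual graph, reachable from Res: {Res, Q, R, U, W}.
Min-cut edges: Res→P (3), U→Out (11), W→Out (5); capacity 3 + 11 + 5 = 19.
This cut is saturated, so no flow can exceed 19.

19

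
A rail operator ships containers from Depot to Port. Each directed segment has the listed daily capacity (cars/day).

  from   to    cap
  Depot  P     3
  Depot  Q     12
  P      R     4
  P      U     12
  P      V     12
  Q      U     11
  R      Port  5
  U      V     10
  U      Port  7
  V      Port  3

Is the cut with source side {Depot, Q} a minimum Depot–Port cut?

No — its capacity is 14, but the minimum cut has capacity 13.

Given cut capacity: 3 + 11 = 14.
Augment Depot→P→R→Port: bottleneck 3, flow now 3.
Augment Depot→Q→U→Port: bottleneck 7, flow now 10.
Augment Depot→Q→U→V→Port: bottleneck 3, flow now 13.
No augmenting path remains; maximum flow = 13.
In the residual graph, reachable from Depot: {Depot, Q, U, V}.
Min-cut edges: Depot→P (3), U→Port (7), V→Port (3); capacity 3 + 7 + 3 = 13.
Cut capacity 14 exceeds the max flow 13, so it is not minimum.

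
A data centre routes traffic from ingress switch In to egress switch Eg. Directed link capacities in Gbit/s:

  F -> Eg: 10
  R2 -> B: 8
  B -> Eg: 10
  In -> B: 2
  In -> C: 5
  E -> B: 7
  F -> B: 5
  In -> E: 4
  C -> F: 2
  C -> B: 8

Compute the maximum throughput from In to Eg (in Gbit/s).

11

Augment In→B→Eg: bottleneck 2, flow now 2.
Augment In→C→F→Eg: bottleneck 2, flow now 4.
Augment In→C→B→Eg: bottleneck 3, flow now 7.
Augment In→E→B→Eg: bottleneck 4, flow now 11.
No augmenting path remains; maximum flow = 11.
In the residual graph, reachable from In: {In}.
Min-cut edges: In→C (5), In→E (4), In→B (2); capacity 5 + 4 + 2 = 11.
This cut is saturated, so no flow can exceed 11.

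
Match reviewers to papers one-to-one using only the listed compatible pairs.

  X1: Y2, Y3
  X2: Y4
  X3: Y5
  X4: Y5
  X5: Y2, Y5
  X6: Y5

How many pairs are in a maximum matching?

Unit-capacity flow: source→left, listed edges, right→sink; max matching = max flow.
Augmenting path X1→Y2 (+1); matched 1.
Augmenting path X2→Y4 (+1); matched 2.
Augmenting path X3→Y5 (+1); matched 3.
Augmenting path X5→Y2→X1→Y3 (+1); matched 4.
No augmenting path remains; maximum matching = 4.
König certificate: {X1, X2, X5, Y5} is a vertex cover of size 4 (every listed pair touches it), so no matching can be larger.

4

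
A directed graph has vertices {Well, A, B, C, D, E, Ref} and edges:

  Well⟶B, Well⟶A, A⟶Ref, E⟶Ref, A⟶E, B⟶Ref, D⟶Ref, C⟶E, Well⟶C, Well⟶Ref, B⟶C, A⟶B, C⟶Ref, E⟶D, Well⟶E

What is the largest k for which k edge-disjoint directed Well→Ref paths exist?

Assign every edge capacity 1; by Menger, the answer equals the max flow.
Path Well→Ref (+1); total 1.
Path Well→A→Ref (+1); total 2.
Path Well→B→Ref (+1); total 3.
Path Well→C→Ref (+1); total 4.
Path Well→E→Ref (+1); total 5.
No residual Well→Ref path; max flow = 5.
Certifying cut of size 5: {Well→A, Well→B, Well→C, Well→E, Well→Ref}.

5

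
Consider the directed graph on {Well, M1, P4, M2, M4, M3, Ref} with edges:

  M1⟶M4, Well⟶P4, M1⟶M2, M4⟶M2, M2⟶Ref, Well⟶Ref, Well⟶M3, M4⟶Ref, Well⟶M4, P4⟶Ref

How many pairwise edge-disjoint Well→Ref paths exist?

Assign every edge capacity 1; by Menger, the answer equals the max flow.
Path Well→Ref (+1); total 1.
Path Well→P4→Ref (+1); total 2.
Path Well→M4→Ref (+1); total 3.
No residual Well→Ref path; max flow = 3.
Certifying cut of size 3: {Well→M4, Well→P4, Well→Ref}.

3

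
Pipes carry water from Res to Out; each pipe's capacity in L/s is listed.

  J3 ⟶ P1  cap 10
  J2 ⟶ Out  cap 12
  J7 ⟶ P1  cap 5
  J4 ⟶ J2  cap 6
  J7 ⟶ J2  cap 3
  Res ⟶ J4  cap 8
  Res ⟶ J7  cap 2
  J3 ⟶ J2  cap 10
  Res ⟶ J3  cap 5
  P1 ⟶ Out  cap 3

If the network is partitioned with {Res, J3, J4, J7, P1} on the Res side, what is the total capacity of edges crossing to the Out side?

Edges leaving {Res, J3, J4, J7, P1}: J3→J2 (10), J4→J2 (6), J7→J2 (3), P1→Out (3).
Cut capacity = 10 + 6 + 3 + 3 = 22.

22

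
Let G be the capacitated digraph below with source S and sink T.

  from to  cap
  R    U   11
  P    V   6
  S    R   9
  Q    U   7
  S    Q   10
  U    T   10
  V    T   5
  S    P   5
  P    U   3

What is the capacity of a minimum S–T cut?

Augment S→P→U→T: bottleneck 3, flow now 3.
Augment S→P→V→T: bottleneck 2, flow now 5.
Augment S→Q→U→T: bottleneck 7, flow now 12.
Augment S→R→U→P→V→T: bottleneck 3, flow now 15. (uses reverse residual edge)
No augmenting path remains; maximum flow = 15.
By max-flow min-cut, the minimum cut capacity equals the max flow.
In the residual graph, reachable from S: {S, Q, R, U}.
Min-cut edges: S→P (5), U→T (10); capacity 5 + 10 = 15.

15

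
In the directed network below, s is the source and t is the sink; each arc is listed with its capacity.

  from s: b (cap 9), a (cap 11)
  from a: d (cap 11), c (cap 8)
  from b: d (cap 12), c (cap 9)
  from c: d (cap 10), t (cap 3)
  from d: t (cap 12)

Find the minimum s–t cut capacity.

15

Augment s→a→c→t: bottleneck 3, flow now 3.
Augment s→a→d→t: bottleneck 8, flow now 11.
Augment s→b→d→t: bottleneck 4, flow now 15.
No augmenting path remains; maximum flow = 15.
By max-flow min-cut, the minimum cut capacity equals the max flow.
In the residual graph, reachable from s: {s, a, b, c, d}.
Min-cut edges: c→t (3), d→t (12); capacity 3 + 12 = 15.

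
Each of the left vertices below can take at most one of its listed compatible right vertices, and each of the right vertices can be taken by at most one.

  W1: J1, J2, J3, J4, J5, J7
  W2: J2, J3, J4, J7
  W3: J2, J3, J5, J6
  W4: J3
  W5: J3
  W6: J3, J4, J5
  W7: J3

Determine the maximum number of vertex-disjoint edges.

5

Unit-capacity flow: source→left, listed edges, right→sink; max matching = max flow.
Augmenting path W1→J1 (+1); matched 1.
Augmenting path W2→J2 (+1); matched 2.
Augmenting path W3→J3 (+1); matched 3.
Augmenting path W6→J4 (+1); matched 4.
Augmenting path W4→J3→W3→J5 (+1); matched 5.
No augmenting path remains; maximum matching = 5.
König certificate: {W1, W2, W3, W6, J3} is a vertex cover of size 5 (every listed pair touches it), so no matching can be larger.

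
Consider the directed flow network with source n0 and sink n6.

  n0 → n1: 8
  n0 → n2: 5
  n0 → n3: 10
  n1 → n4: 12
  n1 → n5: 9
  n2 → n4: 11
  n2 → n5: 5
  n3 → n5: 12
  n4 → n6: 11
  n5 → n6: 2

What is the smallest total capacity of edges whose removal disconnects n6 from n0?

13

Augment n0→n1→n4→n6: bottleneck 8, flow now 8.
Augment n0→n2→n4→n6: bottleneck 3, flow now 11.
Augment n0→n2→n5→n6: bottleneck 2, flow now 13.
No augmenting path remains; maximum flow = 13.
By max-flow min-cut, the minimum cut capacity equals the max flow.
In the residual graph, reachable from n0: {n0, n1, n2, n3, n4, n5}.
Min-cut edges: n4→n6 (11), n5→n6 (2); capacity 11 + 2 = 13.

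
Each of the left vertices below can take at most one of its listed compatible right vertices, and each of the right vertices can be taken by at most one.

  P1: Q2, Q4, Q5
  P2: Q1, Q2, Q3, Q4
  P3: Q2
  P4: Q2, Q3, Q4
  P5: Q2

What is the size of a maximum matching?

Unit-capacity flow: source→left, listed edges, right→sink; max matching = max flow.
Augmenting path P1→Q2 (+1); matched 1.
Augmenting path P2→Q1 (+1); matched 2.
Augmenting path P4→Q3 (+1); matched 3.
Augmenting path P3→Q2→P1→Q4 (+1); matched 4.
No augmenting path remains; maximum matching = 4.
König certificate: {P1, P2, P4, Q2} is a vertex cover of size 4 (every listed pair touches it), so no matching can be larger.

4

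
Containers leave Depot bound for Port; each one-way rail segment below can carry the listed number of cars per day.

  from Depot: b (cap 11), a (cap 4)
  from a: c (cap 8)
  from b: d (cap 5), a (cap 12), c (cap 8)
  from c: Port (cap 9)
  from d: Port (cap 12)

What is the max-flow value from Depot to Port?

14

Augment Depot→a→c→Port: bottleneck 4, flow now 4.
Augment Depot→b→c→Port: bottleneck 5, flow now 9.
Augment Depot→b→d→Port: bottleneck 5, flow now 14.
No augmenting path remains; maximum flow = 14.
In the residual graph, reachable from Depot: {Depot, a, b, c}.
Min-cut edges: b→d (5), c→Port (9); capacity 5 + 9 = 14.
This cut is saturated, so no flow can exceed 14.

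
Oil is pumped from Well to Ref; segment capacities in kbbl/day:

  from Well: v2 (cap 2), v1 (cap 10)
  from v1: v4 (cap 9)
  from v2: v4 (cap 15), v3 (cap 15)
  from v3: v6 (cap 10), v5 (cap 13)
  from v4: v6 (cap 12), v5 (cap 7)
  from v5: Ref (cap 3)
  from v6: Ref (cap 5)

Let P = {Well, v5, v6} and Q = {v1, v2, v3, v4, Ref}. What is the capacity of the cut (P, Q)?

Edges leaving {Well, v5, v6}: Well→v1 (10), Well→v2 (2), v5→Ref (3), v6→Ref (5).
Cut capacity = 10 + 2 + 3 + 5 = 20.

20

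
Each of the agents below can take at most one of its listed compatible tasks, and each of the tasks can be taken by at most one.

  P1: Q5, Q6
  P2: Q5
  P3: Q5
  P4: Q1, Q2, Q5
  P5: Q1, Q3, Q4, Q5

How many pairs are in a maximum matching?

Unit-capacity flow: source→left, listed edges, right→sink; max matching = max flow.
Augmenting path P1→Q5 (+1); matched 1.
Augmenting path P4→Q1 (+1); matched 2.
Augmenting path P5→Q3 (+1); matched 3.
Augmenting path P2→Q5→P1→Q6 (+1); matched 4.
No augmenting path remains; maximum matching = 4.
König certificate: {P1, P4, P5, Q5} is a vertex cover of size 4 (every listed pair touches it), so no matching can be larger.

4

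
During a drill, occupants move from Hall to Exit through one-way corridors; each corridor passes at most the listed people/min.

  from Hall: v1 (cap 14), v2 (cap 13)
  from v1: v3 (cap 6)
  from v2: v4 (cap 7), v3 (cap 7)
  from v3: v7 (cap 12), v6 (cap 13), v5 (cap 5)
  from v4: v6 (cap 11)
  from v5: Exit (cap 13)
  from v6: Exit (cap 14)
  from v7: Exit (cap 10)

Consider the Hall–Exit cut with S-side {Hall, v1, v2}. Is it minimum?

No — its capacity is 20, but the minimum cut has capacity 19.

Given cut capacity: 6 + 7 + 7 = 20.
Augment Hall→v1→v3→v5→Exit: bottleneck 5, flow now 5.
Augment Hall→v1→v3→v6→Exit: bottleneck 1, flow now 6.
Augment Hall→v2→v3→v6→Exit: bottleneck 7, flow now 13.
Augment Hall→v2→v4→v6→Exit: bottleneck 6, flow now 19.
No augmenting path remains; maximum flow = 19.
In the residual graph, reachable from Hall: {Hall, v1}.
Min-cut edges: Hall→v2 (13), v1→v3 (6); capacity 13 + 6 = 19.
Cut capacity 20 exceeds the max flow 19, so it is not minimum.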